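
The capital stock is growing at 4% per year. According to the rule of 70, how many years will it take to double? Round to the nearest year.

18 years

70/4 ≈ 17.50, so it doubles roughly every 18 years.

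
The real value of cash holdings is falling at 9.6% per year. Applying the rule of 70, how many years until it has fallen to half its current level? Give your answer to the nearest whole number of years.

roughly 7 years

Halving time ≈ 70 / 9.6 = 7.29 → 7 years.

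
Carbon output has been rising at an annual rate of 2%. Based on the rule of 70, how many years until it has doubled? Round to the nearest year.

roughly 35 years

Doubling time ≈ 70 / 2 = 35.00 years.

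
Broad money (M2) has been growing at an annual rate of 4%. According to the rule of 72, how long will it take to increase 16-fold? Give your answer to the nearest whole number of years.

Doubling time ≈ 72/4 = 18.00 years.
Getting to 16× needs 4 doublings: 4 × 18.00 ≈ 72 years.

72 years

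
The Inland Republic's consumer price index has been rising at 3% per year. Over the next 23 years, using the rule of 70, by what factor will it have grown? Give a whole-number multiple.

At 3% one doubling takes ≈ 23.33 years; 23 years is 1 of them, so ×2.

2 times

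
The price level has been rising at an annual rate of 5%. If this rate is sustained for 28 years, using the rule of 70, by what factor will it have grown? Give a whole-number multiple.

around 4 times

Doubling time ≈ 70/5 = 14.00 years.
28/14.00 ≈ 2 doublings, so about 2^2 = 4×.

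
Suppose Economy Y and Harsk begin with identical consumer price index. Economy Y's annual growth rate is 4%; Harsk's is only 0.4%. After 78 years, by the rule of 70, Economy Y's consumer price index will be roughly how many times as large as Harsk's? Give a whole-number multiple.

16 times

Economy Y pulls ahead at 3.6 pp per year, so the ratio doubles every 70/3.6 ≈ 19.44 years.
In 78 years that's 4.01 doublings: 2^4.01 ≈ 16.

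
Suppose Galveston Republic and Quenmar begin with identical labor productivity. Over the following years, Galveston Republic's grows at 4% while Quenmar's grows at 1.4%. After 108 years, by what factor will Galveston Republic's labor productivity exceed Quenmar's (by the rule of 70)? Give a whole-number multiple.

Rate gap = 4% − 1.4% = 2.6 points.
The ratio doubles every 70/2.6 ≈ 26.92 years.
108/26.92 ≈ 4.01 doublings → ratio ≈ 2^4.01 ≈ 16.

≈ 16 times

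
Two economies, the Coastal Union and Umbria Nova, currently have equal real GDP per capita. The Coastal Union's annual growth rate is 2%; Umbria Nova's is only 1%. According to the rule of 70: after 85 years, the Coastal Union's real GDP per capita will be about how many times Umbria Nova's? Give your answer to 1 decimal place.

Rate gap = 2% − 1% = 1 point.
The ratio doubles every 70/1 ≈ 70.00 years.
85/70.00 ≈ 1.21 doublings → ratio ≈ 2^1.21 ≈ 2.3.

around 2.3 times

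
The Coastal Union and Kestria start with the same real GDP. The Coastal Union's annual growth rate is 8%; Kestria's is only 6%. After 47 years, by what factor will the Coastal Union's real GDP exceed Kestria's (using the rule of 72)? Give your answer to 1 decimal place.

the Coastal Union pulls ahead at 2 pp per year, so the ratio doubles every 72/2 ≈ 36.00 years.
In 47 years that's 1.31 doublings: 2^1.31 ≈ 2.5.

roughly 2.5 times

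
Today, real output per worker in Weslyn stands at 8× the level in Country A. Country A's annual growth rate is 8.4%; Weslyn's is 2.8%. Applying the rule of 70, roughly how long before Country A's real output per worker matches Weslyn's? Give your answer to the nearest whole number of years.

The growth-rate gap is 8.4% − 2.8% = 5.6 percentage points.
So the ratio between them halves every 70/5.6 ≈ 12.50 years.
An 8× gap closes after 3 halvings: 3 × 12.50 ≈ 38 years.

around 38 years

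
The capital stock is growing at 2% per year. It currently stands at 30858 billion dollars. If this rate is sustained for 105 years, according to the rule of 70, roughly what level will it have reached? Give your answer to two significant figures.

250000 billion dollars

Doubling time ≈ 70/2 = 35.00 years.
105 years is 105/35.00 ≈ 3.00 doublings, a factor of 2^3.00 ≈ 8.00.
30858 × 8.00 ≈ 250000 billion dollars.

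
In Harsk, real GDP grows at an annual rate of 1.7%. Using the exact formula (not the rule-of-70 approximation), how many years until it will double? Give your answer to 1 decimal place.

t = ln(2) / ln(1 + 0.017) = 0.6931 / 0.016857 ≈ 41.12.

41.1 years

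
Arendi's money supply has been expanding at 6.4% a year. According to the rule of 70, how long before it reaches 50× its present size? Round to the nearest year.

Doubling time ≈ 70/6.4 = 10.94 years.
Reaching 50× takes log₂(50) ≈ 5.64 doublings.
5.64 × 10.94 ≈ 62 years.

approximately 62 years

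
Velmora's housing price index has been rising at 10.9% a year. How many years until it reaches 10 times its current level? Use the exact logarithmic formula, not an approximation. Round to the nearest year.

t = ln(10) / ln(1 + 0.109) = 2.3026 / 0.103459 ≈ 22.26.
≈ 22 years.

22 years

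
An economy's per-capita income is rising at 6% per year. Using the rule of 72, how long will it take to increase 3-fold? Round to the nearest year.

At 6% it doubles every 72/6 ≈ 12.00 years.
3× is log₂ 3 ≈ 1.58 doublings, so ≈ 1.58 × 12.00 = 19 years.

roughly 19 years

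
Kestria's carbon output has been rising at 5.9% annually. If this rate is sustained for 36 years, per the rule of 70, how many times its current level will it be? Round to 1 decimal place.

Doubling time ≈ 70/5.9 = 11.86 years.
36 years / 11.86 ≈ 3.04 doublings → factor 2^3.04 ≈ 8.2.

roughly 8.2 times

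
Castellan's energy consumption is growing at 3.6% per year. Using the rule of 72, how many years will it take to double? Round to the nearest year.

Doubling time ≈ 72 / 3.6 = 20.00 years.

around 20 years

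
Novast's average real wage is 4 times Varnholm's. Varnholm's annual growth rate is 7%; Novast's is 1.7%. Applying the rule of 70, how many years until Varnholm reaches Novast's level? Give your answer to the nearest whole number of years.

The growth-rate gap is 7% − 1.7% = 5.3 percentage points.
So the ratio between them halves every 70/5.3 ≈ 13.21 years.
A 4 times gap closes after 2 halvings: 2 × 13.21 ≈ 26 years.

approximately 26 years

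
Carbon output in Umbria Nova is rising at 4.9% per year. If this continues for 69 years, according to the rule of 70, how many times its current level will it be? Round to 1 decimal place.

Doubles every ≈ 14.29 years (70/4.9).
69 years is 4.83 doublings; 2^4.83 ≈ 28.4×.

28.4 times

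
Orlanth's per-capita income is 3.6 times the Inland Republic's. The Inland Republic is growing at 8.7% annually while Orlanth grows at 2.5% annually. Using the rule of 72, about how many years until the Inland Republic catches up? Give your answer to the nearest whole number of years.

The growth-rate gap is 8.7% − 2.5% = 6.2 percentage points.
So the ratio between them halves every 72/6.2 ≈ 11.61 years.
A 3.6 times gap takes log₂(3.6) ≈ 1.85 halvings to close: 1.85 × 11.61 ≈ 21 years.

about 21 years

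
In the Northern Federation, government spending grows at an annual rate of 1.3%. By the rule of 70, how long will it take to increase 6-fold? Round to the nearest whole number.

Doubling time ≈ 70/1.3 = 53.85 years.
Reaching 6× takes log₂(6) ≈ 2.58 doublings.
2.58 × 53.85 ≈ 139 years.

139 years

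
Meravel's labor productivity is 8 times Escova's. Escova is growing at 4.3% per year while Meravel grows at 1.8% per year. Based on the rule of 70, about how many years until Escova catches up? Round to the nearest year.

84 years

What matters is the difference: 2.5 pp.
Rule of 70 on the gap: the ratio halves every 70/2.5 ≈ 28.00 years.
An 8 times gap closes after 3 halvings: 3 × 28.00 ≈ 84 years.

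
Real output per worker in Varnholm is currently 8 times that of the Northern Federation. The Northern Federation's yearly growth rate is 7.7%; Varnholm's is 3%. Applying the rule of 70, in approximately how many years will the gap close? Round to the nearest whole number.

45 years

The growth-rate gap is 7.7% − 3% = 4.7 percentage points.
So the ratio between them halves every 70/4.7 ≈ 14.89 years.
An 8 times gap closes after 3 halvings: 3 × 14.89 ≈ 45 years.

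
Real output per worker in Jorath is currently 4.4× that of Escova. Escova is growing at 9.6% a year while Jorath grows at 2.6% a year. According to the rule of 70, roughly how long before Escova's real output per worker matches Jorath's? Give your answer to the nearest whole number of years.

Escova gains on Jorath at 9.6% − 2.6% = 7 points a year.
At that relative rate the gap halves every 70/7 ≈ 10.00 years.
A 4.4× gap takes log₂(4.4) ≈ 2.14 halvings to close: 2.14 × 10.00 ≈ 21 years.

21 years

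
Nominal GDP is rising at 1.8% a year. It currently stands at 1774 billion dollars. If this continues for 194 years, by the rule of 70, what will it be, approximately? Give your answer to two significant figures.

It doubles every 70/1.8 ≈ 38.89 years, so 194 years is 4.99 doublings.
2^4.99 ≈ 31.78; 1774 × 31.78 ≈ 56000 billion dollars.

56000 billion dollars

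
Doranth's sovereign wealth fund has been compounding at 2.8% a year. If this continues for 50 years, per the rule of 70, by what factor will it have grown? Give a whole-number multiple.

At 2.8% one doubling takes ≈ 25.00 years; 50 years is 2 of them, so ×4.

4 times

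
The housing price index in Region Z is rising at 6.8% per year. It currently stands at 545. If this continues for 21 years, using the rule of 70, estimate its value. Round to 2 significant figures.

Doubling time ≈ 70/6.8 = 10.29 years.
21 years is 21/10.29 ≈ 2.04 doublings, a factor of 2^2.04 ≈ 4.11.
545 × 4.11 ≈ 2200.

≈ 2200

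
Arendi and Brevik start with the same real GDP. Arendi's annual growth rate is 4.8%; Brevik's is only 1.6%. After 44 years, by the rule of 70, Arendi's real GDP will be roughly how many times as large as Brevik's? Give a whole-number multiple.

about 4 times

Only the 3.2-point difference matters.
70/3.2 ≈ 21.88 years per doubling of the ratio; 44 years gives 2.01 doublings, so ≈ 4×.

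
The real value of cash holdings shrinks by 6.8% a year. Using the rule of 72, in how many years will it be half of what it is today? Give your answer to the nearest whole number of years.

around 11 years

The rule works in reverse for decay: 72/6.8 ≈ 10.59 years to halve.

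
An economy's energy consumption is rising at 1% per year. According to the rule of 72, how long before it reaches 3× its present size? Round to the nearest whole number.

approximately 114 years

Doubling time ≈ 72/1 = 72.00 years.
Reaching 3× takes log₂(3) ≈ 1.58 doublings.
1.58 × 72.00 ≈ 114 years.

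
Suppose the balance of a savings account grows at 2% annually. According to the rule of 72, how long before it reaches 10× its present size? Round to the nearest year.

Doubling time ≈ 72/2 = 36.00 years.
10× is log₂ 10 ≈ 3.32 doublings, so ≈ 3.32 × 36.00 = 120 years.

120 years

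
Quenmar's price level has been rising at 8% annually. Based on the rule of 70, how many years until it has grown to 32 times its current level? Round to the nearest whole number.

One doubling takes 70/8 = 8.75 years.
32 = 2^5, so 5 doublings → 44 years.

approximately 44 years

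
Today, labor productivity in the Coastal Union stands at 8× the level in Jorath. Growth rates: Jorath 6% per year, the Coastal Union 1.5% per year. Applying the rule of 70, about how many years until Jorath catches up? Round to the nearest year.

≈ 47 years

Jorath gains on the Coastal Union at 6% − 1.5% = 4.5 points a year.
At that relative rate the gap halves every 70/4.5 ≈ 15.56 years.
An 8× gap closes after 3 halvings: 3 × 15.56 ≈ 47 years.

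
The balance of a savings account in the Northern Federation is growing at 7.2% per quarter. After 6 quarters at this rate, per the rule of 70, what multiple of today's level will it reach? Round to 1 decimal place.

approximately 1.5 times

Doubling time ≈ 70/7.2 = 9.72 quarters.
6 quarters / 9.72 ≈ 0.62 doublings → factor 2^0.62 ≈ 1.5.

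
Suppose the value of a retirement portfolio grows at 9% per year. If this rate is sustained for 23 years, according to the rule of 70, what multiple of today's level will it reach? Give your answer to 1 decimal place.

Doubles every ≈ 7.78 years (70/9).
23 years is 2.96 doublings; 2^2.96 ≈ 7.8×.

around 7.8 times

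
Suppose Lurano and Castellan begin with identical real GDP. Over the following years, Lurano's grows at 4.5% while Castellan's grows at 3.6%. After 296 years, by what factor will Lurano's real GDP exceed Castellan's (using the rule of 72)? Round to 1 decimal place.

roughly 13.0 times

Rate gap = 4.5% − 3.6% = 0.9 points.
The ratio doubles every 72/0.9 ≈ 80.00 years.
296/80.00 ≈ 3.70 doublings → ratio ≈ 2^3.70 ≈ 13.0.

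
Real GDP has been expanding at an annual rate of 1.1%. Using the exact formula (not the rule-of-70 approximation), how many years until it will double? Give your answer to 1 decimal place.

t = ln(2) / ln(1 + 0.011) = 0.6931 / 0.010940 ≈ 63.35.

63.4 years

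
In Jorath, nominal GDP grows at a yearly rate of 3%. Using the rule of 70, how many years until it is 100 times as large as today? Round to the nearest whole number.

approximately 155 years

At 3% it doubles every 70/3 ≈ 23.33 years.
100× is log₂ 100 ≈ 6.64 doublings, so ≈ 6.64 × 23.33 = 155 years.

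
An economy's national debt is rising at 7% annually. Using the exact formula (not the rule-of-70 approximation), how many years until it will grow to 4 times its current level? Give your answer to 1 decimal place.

t = ln(4) / ln(1 + 0.07) = 1.3863 / 0.067659 ≈ 20.49.

20.5 years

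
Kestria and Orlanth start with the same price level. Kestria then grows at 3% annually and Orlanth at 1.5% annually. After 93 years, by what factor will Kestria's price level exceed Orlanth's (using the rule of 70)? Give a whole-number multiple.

Kestria pulls ahead at 1.5 pp per year, so the ratio doubles every 70/1.5 ≈ 46.67 years.
In 93 years that's 1.99 doublings: 2^1.99 ≈ 4.

≈ 4 times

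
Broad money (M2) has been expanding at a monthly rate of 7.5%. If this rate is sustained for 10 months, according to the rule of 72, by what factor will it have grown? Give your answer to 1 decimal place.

≈ 2.1 times

Doubles every ≈ 9.60 months (72/7.5).
10 months is 1.04 doublings; 2^1.04 ≈ 2.1×.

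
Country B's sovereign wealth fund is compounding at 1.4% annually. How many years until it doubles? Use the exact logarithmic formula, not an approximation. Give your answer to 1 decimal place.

49.9 years

t = ln(2) / ln(1 + 0.014) = 0.6931 / 0.013903 ≈ 49.85.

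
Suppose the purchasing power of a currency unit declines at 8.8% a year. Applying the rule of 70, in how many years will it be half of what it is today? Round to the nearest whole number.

The rule works in reverse for decay: 70/8.8 ≈ 7.95 years to halve.

about 8 years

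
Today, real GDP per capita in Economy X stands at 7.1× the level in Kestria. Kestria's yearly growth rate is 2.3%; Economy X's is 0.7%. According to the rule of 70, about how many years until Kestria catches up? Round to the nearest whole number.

Kestria gains on Economy X at 2.3% − 0.7% = 1.6 points a year.
At that relative rate the gap halves every 70/1.6 ≈ 43.75 years.
A 7.1× gap takes log₂(7.1) ≈ 2.83 halvings to close: 2.83 × 43.75 ≈ 124 years.

124 years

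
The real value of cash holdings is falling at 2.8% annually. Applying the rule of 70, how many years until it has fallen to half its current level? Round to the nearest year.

approximately 25 years

Falling at 2.8%, it halves about every 70/2.8 = 25.00 years.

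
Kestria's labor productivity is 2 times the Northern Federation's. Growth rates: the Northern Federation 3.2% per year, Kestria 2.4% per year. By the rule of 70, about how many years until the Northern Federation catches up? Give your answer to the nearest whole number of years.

around 88 years

the Northern Federation gains on Kestria at 3.2% − 2.4% = 0.8 points a year.
At that relative rate the gap halves every 70/0.8 ≈ 87.50 years.
A 2 times gap closes after 1 halving: 1 × 87.50 ≈ 88 years.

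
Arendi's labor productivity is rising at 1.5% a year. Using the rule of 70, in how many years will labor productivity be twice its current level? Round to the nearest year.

Doubling time ≈ 70 / 1.5 = 46.67 years.

approximately 47 years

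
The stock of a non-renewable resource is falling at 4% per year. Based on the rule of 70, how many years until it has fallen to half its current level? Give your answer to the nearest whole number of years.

about 18 years

Falling at 4%, it halves about every 70/4 = 17.50 years.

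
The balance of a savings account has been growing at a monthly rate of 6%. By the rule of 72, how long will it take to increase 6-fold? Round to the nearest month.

At 6% it doubles every 72/6 ≈ 12.00 months.
6× is log₂ 6 ≈ 2.58 doublings, so ≈ 2.58 × 12.00 = 31 months.

31 months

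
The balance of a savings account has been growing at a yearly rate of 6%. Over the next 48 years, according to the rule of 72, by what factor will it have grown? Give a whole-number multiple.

roughly 16 times

Doubling time ≈ 72/6 = 12.00 years.
48/12.00 ≈ 4 doublings, so about 2^4 = 16×.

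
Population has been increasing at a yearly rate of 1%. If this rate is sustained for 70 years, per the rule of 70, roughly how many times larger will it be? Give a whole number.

2 times

Doubling time ≈ 70/1 = 70.00 years.
70/70.00 ≈ 1 doubling, so about 2^1 = 2×.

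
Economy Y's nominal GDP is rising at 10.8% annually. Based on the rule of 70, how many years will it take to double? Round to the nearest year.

At 10.8%, doubling takes about 70/10.8 = 6.48 years.

about 6 years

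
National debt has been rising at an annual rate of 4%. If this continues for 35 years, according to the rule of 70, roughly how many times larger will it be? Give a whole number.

Doubling time ≈ 70/4 = 17.50 years.
35/17.50 ≈ 2 doublings, so about 2^2 = 4×.

roughly 4 times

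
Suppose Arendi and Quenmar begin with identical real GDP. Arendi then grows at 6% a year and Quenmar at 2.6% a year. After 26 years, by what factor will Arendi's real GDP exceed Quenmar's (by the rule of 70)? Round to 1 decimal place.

Only the 3.4-point difference matters.
70/3.4 ≈ 20.59 years per doubling of the ratio; 26 years gives 1.26 doublings, so ≈ 2.4×.

≈ 2.4 times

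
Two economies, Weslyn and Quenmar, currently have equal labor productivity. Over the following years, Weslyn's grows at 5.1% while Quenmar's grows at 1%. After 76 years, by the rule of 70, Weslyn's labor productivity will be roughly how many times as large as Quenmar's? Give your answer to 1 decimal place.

Weslyn pulls ahead at 4.1 pp per year, so the ratio doubles every 70/4.1 ≈ 17.07 years.
In 76 years that's 4.45 doublings: 2^4.45 ≈ 21.9.

≈ 21.9 times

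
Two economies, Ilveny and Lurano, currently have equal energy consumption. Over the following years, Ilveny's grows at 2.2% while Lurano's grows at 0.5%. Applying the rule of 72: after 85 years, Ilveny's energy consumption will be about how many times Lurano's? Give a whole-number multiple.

approximately 4 times

Rate gap = 2.2% − 0.5% = 1.7 points.
The ratio doubles every 72/1.7 ≈ 42.35 years.
85/42.35 ≈ 2.01 doublings → ratio ≈ 2^2.01 ≈ 4.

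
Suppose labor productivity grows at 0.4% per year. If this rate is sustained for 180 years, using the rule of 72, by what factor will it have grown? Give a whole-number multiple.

≈ 2 times

72/0.4 ≈ 180.00 years per doubling.
180 years fits 1 doubling: 2^1 = 2.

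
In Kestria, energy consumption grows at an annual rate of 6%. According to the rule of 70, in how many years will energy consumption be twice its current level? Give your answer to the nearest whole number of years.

Doubling time ≈ 70 / 6 = 11.67 years.

about 12 years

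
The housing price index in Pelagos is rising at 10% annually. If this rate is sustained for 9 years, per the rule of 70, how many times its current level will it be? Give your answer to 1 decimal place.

Doubles every ≈ 7.00 years (70/10).
9 years is 1.29 doublings; 2^1.29 ≈ 2.4×.

roughly 2.4 times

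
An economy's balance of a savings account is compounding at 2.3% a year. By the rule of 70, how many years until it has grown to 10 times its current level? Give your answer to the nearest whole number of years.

roughly 101 years

One doubling takes 70/2.3 = 30.43 years.
Reaching 10× takes log₂(10) ≈ 3.32 doublings.
3.32 × 30.43 ≈ 101 years.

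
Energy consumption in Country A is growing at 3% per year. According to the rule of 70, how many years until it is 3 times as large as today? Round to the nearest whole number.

around 37 years

At 3% it doubles every 70/3 ≈ 23.33 years.
Reaching 3× takes log₂(3) ≈ 1.58 doublings.
1.58 × 23.33 ≈ 37 years.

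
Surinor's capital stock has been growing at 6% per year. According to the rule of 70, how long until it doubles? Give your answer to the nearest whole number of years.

At 6%, doubling takes about 70/6 = 11.67 years.

about 12 years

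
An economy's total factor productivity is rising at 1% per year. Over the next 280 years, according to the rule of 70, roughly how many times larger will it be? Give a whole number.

roughly 16 times

At 1% one doubling takes ≈ 70.00 years; 280 years is 4 of them, so ×16.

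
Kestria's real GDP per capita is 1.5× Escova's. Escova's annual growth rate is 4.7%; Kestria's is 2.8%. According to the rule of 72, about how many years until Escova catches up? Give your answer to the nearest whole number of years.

What matters is the difference: 1.9 pp.
Rule of 72 on the gap: the ratio halves every 72/1.9 ≈ 37.89 years.
A 1.5× gap takes log₂(1.5) ≈ 0.58 halvings to close: 0.58 × 37.89 ≈ 22 years.

roughly 22 years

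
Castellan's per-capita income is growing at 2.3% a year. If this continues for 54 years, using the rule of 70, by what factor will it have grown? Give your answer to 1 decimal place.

3.4 times

Doubles every ≈ 30.43 years (70/2.3).
54 years is 1.77 doublings; 2^1.77 ≈ 3.4×.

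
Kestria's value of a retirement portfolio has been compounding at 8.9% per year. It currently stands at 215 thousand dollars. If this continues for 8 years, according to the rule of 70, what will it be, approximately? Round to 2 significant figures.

Doubling time ≈ 70/8.9 = 7.87 years.
8 years is 8/7.87 ≈ 1.02 doublings, a factor of 2^1.02 ≈ 2.03.
215 × 2.03 ≈ 440 thousand dollars.

around 440 thousand dollars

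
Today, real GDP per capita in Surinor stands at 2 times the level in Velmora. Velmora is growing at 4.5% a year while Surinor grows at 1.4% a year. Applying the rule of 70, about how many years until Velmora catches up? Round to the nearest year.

23 years

The growth-rate gap is 4.5% − 1.4% = 3.1 percentage points.
So the ratio between them halves every 70/3.1 ≈ 22.58 years.
A 2 times gap closes after 1 halving: 1 × 22.58 ≈ 23 years.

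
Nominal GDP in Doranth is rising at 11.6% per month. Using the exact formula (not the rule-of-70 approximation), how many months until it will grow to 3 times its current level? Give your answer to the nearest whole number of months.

10 months

t = ln(3) / ln(1 + 0.116) = 1.0986 / 0.109751 ≈ 10.01.
≈ 10 months.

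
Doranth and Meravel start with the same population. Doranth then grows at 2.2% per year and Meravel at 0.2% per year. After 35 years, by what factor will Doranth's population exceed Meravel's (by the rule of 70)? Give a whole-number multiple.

about 2 times

Only the 2-point difference matters.
70/2 ≈ 35.00 years per doubling of the ratio; 35 years gives 1.00 doublings, so ≈ 2×.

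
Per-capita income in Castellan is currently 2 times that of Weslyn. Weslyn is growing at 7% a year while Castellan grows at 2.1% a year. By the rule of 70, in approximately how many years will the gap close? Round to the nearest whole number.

approximately 14 years

The growth-rate gap is 7% − 2.1% = 4.9 percentage points.
So the ratio between them halves every 70/4.9 ≈ 14.29 years.
A 2 times gap closes after 1 halving: 1 × 14.29 ≈ 14 years.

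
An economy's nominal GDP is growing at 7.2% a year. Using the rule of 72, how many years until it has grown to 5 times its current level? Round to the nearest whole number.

roughly 23 years

At 7.2% it doubles every 72/7.2 ≈ 10.00 years.
Reaching 5× takes log₂(5) ≈ 2.32 doublings.
2.32 × 10.00 ≈ 23 years.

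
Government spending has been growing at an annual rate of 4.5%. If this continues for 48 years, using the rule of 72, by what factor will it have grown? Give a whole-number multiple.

roughly 8 times

Doubling time ≈ 72/4.5 = 16.00 years.
48/16.00 ≈ 3 doublings, so about 2^3 = 8×.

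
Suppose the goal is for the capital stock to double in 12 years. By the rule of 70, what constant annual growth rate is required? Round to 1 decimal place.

around 5.8%

70 / 12 ≈ 5.83, so about 5.8% annually.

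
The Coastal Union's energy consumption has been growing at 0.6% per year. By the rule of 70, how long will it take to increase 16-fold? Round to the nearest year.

Doubling time ≈ 70/0.6 = 116.67 years.
16× is 4 doublings, so 4 × 116.67 ≈ 467 years.

467 years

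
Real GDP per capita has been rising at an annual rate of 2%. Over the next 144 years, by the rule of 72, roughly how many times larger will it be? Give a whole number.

around 16 times

Doubling time ≈ 72/2 = 36.00 years.
144/36.00 ≈ 4 doublings, so about 2^4 = 16×.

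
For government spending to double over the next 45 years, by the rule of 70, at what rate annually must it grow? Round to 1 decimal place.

≈ 1.6%

70 / 45 ≈ 1.56, so about 1.6% annually.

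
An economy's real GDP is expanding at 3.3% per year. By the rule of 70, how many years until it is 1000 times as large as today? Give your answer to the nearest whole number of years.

One doubling takes 70/3.3 = 21.21 years.
1000× is log₂ 1000 ≈ 9.97 doublings, so ≈ 9.97 × 21.21 = 211 years.

roughly 211 years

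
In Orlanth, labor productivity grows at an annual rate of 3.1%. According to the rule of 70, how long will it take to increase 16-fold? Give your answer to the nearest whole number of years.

roughly 90 years

One doubling takes 70/3.1 = 22.58 years.
16 = 2^4, so 4 doublings → 90 years.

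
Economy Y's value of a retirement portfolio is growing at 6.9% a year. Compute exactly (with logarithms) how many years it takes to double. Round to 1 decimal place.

t = ln(2) / ln(1 + 0.069) = 0.6931 / 0.066724 ≈ 10.39.

10.4 years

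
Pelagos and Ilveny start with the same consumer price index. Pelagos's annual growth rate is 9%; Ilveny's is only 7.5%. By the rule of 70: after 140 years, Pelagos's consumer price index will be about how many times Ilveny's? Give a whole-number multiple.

about 8 times

Rate gap = 9% − 7.5% = 1.5 points.
The ratio doubles every 70/1.5 ≈ 46.67 years.
140/46.67 ≈ 3.00 doublings → ratio ≈ 2^3.00 ≈ 8.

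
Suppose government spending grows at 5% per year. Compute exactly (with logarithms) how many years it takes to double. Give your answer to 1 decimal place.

t = ln(2) / ln(1 + 0.05) = 0.6931 / 0.048790 ≈ 14.21.

14.2 years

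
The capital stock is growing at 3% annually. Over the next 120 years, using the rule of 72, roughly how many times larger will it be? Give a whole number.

At 3% one doubling takes ≈ 24.00 years; 120 years is 5 of them, so ×32.

32 times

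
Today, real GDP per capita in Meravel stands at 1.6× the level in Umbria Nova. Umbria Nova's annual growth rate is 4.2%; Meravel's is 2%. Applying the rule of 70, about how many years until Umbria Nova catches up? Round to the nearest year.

22 years

The growth-rate gap is 4.2% − 2% = 2.2 percentage points.
So the ratio between them halves every 70/2.2 ≈ 31.82 years.
A 1.6× gap takes log₂(1.6) ≈ 0.68 halvings to close: 0.68 × 31.82 ≈ 22 years.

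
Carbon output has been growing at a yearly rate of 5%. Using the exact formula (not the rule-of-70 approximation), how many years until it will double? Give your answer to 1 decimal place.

t = ln(2) / ln(1 + 0.05) = 0.6931 / 0.048790 ≈ 14.21.

14.2 years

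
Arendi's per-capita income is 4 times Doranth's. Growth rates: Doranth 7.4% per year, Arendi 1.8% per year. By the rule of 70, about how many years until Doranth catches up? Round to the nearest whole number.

The growth-rate gap is 7.4% − 1.8% = 5.6 percentage points.
So the ratio between them halves every 70/5.6 ≈ 12.50 years.
A 4 times gap closes after 2 halvings: 2 × 12.50 ≈ 25 years.

≈ 25 years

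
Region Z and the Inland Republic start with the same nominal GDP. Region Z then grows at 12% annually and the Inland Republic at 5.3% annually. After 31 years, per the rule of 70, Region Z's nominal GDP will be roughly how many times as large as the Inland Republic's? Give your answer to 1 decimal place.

Rate gap = 12% − 5.3% = 6.7 points.
The ratio doubles every 70/6.7 ≈ 10.45 years.
31/10.45 ≈ 2.97 doublings → ratio ≈ 2^2.97 ≈ 7.8.

7.8 times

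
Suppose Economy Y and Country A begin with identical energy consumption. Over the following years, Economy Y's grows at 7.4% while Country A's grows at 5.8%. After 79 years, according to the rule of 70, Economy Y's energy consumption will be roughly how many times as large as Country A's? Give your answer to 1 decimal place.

≈ 3.5 times

Rate gap = 7.4% − 5.8% = 1.6 points.
The ratio doubles every 70/1.6 ≈ 43.75 years.
79/43.75 ≈ 1.81 doublings → ratio ≈ 2^1.81 ≈ 3.5.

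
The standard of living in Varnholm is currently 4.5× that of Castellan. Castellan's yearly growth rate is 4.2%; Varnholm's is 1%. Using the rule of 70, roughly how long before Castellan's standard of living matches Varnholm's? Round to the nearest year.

The growth-rate gap is 4.2% − 1% = 3.2 percentage points.
So the ratio between them halves every 70/3.2 ≈ 21.88 years.
A 4.5× gap takes log₂(4.5) ≈ 2.17 halvings to close: 2.17 × 21.88 ≈ 47 years.

approximately 47 years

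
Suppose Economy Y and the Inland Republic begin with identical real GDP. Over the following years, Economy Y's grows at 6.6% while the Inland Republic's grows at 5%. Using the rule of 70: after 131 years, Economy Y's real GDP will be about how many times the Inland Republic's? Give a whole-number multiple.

about 8 times

Only the 1.6-point difference matters.
70/1.6 ≈ 43.75 years per doubling of the ratio; 131 years gives 2.99 doublings, so ≈ 8×.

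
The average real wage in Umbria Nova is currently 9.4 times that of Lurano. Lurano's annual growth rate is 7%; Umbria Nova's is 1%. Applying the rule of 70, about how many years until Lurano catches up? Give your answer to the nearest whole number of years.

38 years

The growth-rate gap is 7% − 1% = 6 percentage points.
So the ratio between them halves every 70/6 ≈ 11.67 years.
A 9.4 times gap takes log₂(9.4) ≈ 3.23 halvings to close: 3.23 × 11.67 ≈ 38 years.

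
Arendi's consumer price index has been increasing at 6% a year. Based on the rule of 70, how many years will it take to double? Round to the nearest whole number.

70/6 ≈ 11.67, so it doubles roughly every 12 years.

≈ 12 years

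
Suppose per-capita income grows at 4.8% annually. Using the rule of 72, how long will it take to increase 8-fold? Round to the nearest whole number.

At 4.8% it doubles every 72/4.8 ≈ 15.00 years.
8× is 3 doublings, so 3 × 15.00 ≈ 45 years.

45 years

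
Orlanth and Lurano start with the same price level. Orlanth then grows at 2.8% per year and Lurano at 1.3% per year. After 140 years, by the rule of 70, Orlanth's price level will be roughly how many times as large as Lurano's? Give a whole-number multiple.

Only the 1.5-point difference matters.
70/1.5 ≈ 46.67 years per doubling of the ratio; 140 years gives 3.00 doublings, so ≈ 8×.

≈ 8 times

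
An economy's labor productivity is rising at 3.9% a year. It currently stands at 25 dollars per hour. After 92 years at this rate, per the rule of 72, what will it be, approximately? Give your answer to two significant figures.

Doubling time ≈ 72/3.9 = 18.46 years.
92 years is 92/18.46 ≈ 4.98 doublings, a factor of 2^4.98 ≈ 31.56.
25 × 31.56 ≈ 790 dollars per hour.

around 790 dollars per hour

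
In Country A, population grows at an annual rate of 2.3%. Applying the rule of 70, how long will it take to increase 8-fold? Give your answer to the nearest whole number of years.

One doubling takes 70/2.3 = 30.43 years.
Getting to 8× needs 3 doublings: 3 × 30.43 ≈ 91 years.

around 91 years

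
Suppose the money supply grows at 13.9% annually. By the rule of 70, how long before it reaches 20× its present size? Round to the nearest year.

At 13.9% it doubles every 70/13.9 ≈ 5.04 years.
Reaching 20× takes log₂(20) ≈ 4.32 doublings.
4.32 × 5.04 ≈ 22 years.

about 22 years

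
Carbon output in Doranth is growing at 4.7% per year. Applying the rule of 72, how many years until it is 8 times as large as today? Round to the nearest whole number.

At 4.7% it doubles every 72/4.7 ≈ 15.32 years.
8× is 3 doublings, so 3 × 15.32 ≈ 46 years.

≈ 46 years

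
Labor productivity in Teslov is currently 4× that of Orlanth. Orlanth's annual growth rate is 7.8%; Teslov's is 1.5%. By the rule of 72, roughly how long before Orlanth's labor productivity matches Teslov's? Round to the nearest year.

about 23 years

The growth-rate gap is 7.8% − 1.5% = 6.3 percentage points.
So the ratio between them halves every 72/6.3 ≈ 11.43 years.
A 4× gap closes after 2 halvings: 2 × 11.43 ≈ 23 years.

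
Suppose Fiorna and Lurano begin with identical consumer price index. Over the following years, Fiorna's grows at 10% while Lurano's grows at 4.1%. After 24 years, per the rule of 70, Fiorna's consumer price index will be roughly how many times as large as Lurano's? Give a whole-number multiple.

4 times

Rate gap = 10% − 4.1% = 5.9 points.
The ratio doubles every 70/5.9 ≈ 11.86 years.
24/11.86 ≈ 2.02 doublings → ratio ≈ 2^2.02 ≈ 4.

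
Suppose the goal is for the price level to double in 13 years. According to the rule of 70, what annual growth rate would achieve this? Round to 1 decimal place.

5.4%

70 / 13 ≈ 5.38, so about 5.4% annually.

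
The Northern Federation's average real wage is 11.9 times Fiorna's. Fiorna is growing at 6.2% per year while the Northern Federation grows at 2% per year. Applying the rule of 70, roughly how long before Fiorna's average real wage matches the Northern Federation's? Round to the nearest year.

What matters is the difference: 4.2 pp.
Rule of 70 on the gap: the ratio halves every 70/4.2 ≈ 16.67 years.
An 11.9 times gap takes log₂(11.9) ≈ 3.57 halvings to close: 3.57 × 16.67 ≈ 60 years.

approximately 60 years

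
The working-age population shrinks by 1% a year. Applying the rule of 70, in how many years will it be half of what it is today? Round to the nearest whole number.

approximately 70 years

The rule works in reverse for decay: 70/1 ≈ 70.00 years to halve.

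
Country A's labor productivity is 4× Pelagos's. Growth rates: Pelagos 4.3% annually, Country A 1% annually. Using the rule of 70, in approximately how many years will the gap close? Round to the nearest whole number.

What matters is the difference: 3.3 pp.
Rule of 70 on the gap: the ratio halves every 70/3.3 ≈ 21.21 years.
A 4× gap closes after 2 halvings: 2 × 21.21 ≈ 42 years.

roughly 42 years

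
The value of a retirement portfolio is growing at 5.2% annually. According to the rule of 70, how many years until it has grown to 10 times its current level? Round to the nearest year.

One doubling takes 70/5.2 = 13.46 years.
10× is log₂ 10 ≈ 3.32 doublings, so ≈ 3.32 × 13.46 = 45 years.

45 years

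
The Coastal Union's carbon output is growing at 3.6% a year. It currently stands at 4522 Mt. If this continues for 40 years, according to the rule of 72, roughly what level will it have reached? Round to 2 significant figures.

Doubling time ≈ 72/3.6 = 20.00 years.
40 years is 40/20.00 ≈ 2.00 doublings, a factor of 2^2.00 ≈ 4.00.
4522 × 4.00 ≈ 18000 Mt.

approximately 18000 Mt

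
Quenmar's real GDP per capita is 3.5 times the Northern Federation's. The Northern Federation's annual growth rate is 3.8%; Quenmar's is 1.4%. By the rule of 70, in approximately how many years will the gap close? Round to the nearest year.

roughly 53 years

What matters is the difference: 2.4 pp.
Rule of 70 on the gap: the ratio halves every 70/2.4 ≈ 29.17 years.
A 3.5 times gap takes log₂(3.5) ≈ 1.81 halvings to close: 1.81 × 29.17 ≈ 53 years.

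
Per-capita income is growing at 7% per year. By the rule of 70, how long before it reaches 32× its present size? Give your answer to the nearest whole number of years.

approximately 50 years

One doubling takes 70/7 = 10.00 years.
32 = 2^5, so 5 doublings → 50 years.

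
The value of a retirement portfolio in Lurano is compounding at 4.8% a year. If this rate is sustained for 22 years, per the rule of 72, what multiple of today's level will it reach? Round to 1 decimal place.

Doubles every ≈ 15.00 years (72/4.8).
22 years is 1.47 doublings; 2^1.47 ≈ 2.8×.

2.8 times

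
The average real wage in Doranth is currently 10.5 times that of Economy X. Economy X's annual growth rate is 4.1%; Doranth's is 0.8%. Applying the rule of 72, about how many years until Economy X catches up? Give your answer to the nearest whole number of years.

roughly 74 years

What matters is the difference: 3.3 pp.
Rule of 72 on the gap: the ratio halves every 72/3.3 ≈ 21.82 years.
A 10.5 times gap takes log₂(10.5) ≈ 3.39 halvings to close: 3.39 × 21.82 ≈ 74 years.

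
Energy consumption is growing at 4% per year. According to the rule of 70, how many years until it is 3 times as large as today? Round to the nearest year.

At 4% it doubles every 70/4 ≈ 17.50 years.
Reaching 3× takes log₂(3) ≈ 1.58 doublings.
1.58 × 17.50 ≈ 28 years.

roughly 28 years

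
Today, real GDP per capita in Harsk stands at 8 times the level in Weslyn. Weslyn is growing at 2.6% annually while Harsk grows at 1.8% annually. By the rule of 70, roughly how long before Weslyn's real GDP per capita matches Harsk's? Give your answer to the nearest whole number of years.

≈ 263 years

Weslyn gains on Harsk at 2.6% − 1.8% = 0.8 points a year.
At that relative rate the gap halves every 70/0.8 ≈ 87.50 years.
An 8 times gap closes after 3 halvings: 3 × 87.50 ≈ 263 years.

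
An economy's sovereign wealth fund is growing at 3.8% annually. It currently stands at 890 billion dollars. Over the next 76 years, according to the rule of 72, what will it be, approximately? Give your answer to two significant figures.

14000 billion dollars

Doubling time ≈ 72/3.8 = 18.95 years.
76 years is 76/18.95 ≈ 4.01 doublings, a factor of 2^4.01 ≈ 16.11.
890 × 16.11 ≈ 14000 billion dollars.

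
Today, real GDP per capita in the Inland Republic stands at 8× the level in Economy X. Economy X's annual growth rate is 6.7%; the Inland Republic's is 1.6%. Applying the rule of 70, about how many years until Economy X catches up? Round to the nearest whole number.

What matters is the difference: 5.1 pp.
Rule of 70 on the gap: the ratio halves every 70/5.1 ≈ 13.73 years.
An 8× gap closes after 3 halvings: 3 × 13.73 ≈ 41 years.

41 years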